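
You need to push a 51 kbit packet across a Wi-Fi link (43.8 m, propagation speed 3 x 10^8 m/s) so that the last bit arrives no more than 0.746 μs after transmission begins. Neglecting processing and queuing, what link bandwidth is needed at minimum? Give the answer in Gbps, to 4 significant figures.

Propagation delay = 43.8 / 300000000 = 0.146 μs.
Transmission budget = 0.746 − 0.146 = 0.6 μs.
R ≥ L / t_tx = 51000 bits / 6e-07 s = 85.00 Gbps.

85.00 Gbps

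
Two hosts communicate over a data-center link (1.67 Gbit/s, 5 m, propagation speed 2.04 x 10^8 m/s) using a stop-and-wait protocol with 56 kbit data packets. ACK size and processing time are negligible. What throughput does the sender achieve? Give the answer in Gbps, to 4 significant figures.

1.668 Gbps

t_tx = L/R = 56000/1670000000 = 3.35329e-05 s.
t_prop = 5/204000000 = 2.45098e-08 s; RTT = 4.90196e-08 s.
Cycle = t_tx + RTT = 3.3582e-05 s.
Throughput = L / cycle = 56000 / 3.3582e-05 = 1.668 Gbps.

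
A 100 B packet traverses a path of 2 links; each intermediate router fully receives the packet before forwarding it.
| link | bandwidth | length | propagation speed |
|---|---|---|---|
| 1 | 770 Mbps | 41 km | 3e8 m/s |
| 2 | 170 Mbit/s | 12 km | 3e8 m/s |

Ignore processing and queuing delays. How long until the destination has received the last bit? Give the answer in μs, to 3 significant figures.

182 μs

L = 100 × 8 = 800 bits.
Transmission delays (L/R per hop): 1.03896, 4.70588 μs; sum = 5.74484 μs.
Propagation delays (d/s per hop): 136.667, 40 μs; sum = 176.667 μs.
End-to-end = 182 μs.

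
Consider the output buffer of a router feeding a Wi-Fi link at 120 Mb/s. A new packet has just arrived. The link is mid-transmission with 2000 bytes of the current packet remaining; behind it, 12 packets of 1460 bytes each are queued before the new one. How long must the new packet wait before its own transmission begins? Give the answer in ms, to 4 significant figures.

1.301 ms

Each queued packet: L/R = 11680/120000000 = 0.0973333 ms.
12 queued → 1.168 ms.
Plus remaining 16000 bits of current packet: 0.133333 ms.
Queuing delay = 1.301 ms.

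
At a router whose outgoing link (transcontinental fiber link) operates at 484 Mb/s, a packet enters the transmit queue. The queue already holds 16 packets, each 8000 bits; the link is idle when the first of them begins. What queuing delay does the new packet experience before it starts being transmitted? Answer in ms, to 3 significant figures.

Each queued packet: L/R = 8000/484000000 = 0.0165289 ms.
16 queued → 0.264463 ms.
Queuing delay = 0.264 ms.

0.264 ms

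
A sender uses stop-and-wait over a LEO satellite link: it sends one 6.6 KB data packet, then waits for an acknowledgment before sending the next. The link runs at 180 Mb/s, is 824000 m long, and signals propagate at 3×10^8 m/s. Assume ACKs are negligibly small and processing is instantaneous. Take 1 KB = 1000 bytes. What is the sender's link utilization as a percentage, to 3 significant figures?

t_tx = L/R = 52800/180000000 = 0.000293333 s.
t_prop = 824000/300000000 = 0.00274667 s; RTT = 0.00549333 s.
Cycle = t_tx + RTT = 0.00578667 s.
Utilization = t_tx / cycle = 0.000293333/0.00578667 = 5.07 %.

5.07 %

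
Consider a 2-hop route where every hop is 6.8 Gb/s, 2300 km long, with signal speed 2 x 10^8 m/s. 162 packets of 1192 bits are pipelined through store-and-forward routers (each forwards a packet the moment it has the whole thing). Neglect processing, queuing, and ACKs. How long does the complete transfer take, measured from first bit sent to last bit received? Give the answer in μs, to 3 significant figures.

Per-hop transmission t_tx = L/R = 1192/6800000000 = 0.175294 μs.
Per-hop propagation t_prop = 2300000/200000000 = 11500 μs.
Pipeline fill: first packet needs 2·t_tx to clear all hops; remaining 161 packets each add one t_tx.
Total = (2+162-1)·t_tx + 2·t_prop = 163·0.175294 + 2·11500 = 23000 μs.

23000 μs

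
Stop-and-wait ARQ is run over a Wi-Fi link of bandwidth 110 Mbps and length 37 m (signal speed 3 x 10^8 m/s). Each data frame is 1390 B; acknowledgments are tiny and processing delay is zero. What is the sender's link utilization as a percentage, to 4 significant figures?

t_tx = L/R = 11120/110000000 = 0.000101091 s.
t_prop = 37/300000000 = 1.23333e-07 s; RTT = 2.46667e-07 s.
Cycle = t_tx + RTT = 0.000101338 s.
Utilization = t_tx / cycle = 0.000101091/0.000101338 = 99.76 %.

99.76 %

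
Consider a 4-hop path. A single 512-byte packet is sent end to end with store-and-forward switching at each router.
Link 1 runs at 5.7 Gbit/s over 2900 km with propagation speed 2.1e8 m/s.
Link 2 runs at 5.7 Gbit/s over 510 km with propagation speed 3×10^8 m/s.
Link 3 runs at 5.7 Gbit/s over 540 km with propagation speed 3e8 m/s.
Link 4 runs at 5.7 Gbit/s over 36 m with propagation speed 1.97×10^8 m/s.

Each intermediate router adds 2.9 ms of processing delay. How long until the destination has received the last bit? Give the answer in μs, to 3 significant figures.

L = 512 × 8 = 4096 bits.
Transmission delay per hop = L/R = 4096/5700000000 = 0.718596 μs; 4 hops → 2.87439 μs.
Propagation delays (d/s per hop): 13809.5, 1700, 1800, 0.182741 μs; sum = 17309.7 μs.
Processing at 3 router(s): 3 × 2.9 ms = 8700 μs.
End-to-end = 26000 μs.

26000 μs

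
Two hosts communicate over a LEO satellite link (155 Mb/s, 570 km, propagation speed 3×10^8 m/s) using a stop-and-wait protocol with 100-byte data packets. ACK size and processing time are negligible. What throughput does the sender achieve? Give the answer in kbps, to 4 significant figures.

210.2 kbps

t_tx = L/R = 800/155000000 = 5.16129e-06 s.
t_prop = 570000/300000000 = 0.0019 s; RTT = 0.0038 s.
Cycle = t_tx + RTT = 0.00380516 s.
Throughput = L / cycle = 800 / 0.00380516 = 210.2 kbps.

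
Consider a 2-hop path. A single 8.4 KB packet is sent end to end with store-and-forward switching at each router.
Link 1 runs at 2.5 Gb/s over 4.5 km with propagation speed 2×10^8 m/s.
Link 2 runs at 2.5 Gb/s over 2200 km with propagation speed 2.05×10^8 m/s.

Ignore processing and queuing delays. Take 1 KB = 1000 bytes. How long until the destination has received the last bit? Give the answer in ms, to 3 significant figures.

10.8 ms

L = 67200 bits.
Transmission delay per hop = L/R = 67200/2500000000 = 0.02688 ms; 2 hops → 0.05376 ms.
Propagation delays (d/s per hop): 0.0225, 10.7317 ms; sum = 10.7542 ms.
End-to-end = 10.8 ms.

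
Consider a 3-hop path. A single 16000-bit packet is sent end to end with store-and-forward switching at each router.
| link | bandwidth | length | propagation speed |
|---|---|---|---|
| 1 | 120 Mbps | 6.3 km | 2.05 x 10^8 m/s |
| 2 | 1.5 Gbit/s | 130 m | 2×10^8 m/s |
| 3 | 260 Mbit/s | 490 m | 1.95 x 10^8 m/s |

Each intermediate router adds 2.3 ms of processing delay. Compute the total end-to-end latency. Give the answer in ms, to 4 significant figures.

4.839 ms

Transmission delays (L/R per hop): 0.133333, 0.0106667, 0.0615385 ms; sum = 0.205538 ms.
Propagation delays (d/s per hop): 0.0307317, 0.00065, 0.00251282 ms; sum = 0.0338945 ms.
Processing at 2 router(s): 2 × 2.3 ms = 4.6 ms.
End-to-end = 4.839 ms.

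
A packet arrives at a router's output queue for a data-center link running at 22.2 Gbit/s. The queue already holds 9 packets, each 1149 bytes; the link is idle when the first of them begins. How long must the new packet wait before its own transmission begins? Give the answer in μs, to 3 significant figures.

3.73 μs

Each queued packet: L/R = 9192/22200000000 = 0.414054 μs.
9 queued → 3.72649 μs.
Queuing delay = 3.73 μs.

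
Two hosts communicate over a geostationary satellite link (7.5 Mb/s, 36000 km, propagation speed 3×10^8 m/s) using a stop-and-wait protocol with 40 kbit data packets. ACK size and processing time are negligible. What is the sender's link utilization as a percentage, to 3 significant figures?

t_tx = L/R = 40000/7500000 = 0.00533333 s.
t_prop = 36000000/300000000 = 0.12 s; RTT = 0.24 s.
Cycle = t_tx + RTT = 0.245333 s.
Utilization = t_tx / cycle = 0.00533333/0.245333 = 2.17 %.

2.17 %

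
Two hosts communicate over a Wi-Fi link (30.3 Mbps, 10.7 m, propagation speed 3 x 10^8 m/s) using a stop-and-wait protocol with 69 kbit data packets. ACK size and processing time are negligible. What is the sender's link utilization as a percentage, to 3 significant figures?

100 %

t_tx = L/R = 69000/30300000 = 0.00227723 s.
t_prop = 10.7/300000000 = 3.56667e-08 s; RTT = 7.13333e-08 s.
Cycle = t_tx + RTT = 0.0022773 s.
Utilization = t_tx / cycle = 0.00227723/0.0022773 = 100 %.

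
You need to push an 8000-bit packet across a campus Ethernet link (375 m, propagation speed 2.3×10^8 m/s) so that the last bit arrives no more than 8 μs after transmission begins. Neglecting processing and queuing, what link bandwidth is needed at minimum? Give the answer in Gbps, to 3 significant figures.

Propagation delay = 375 / 2.3e+08 = 1.63043 μs.
Transmission budget = 8 − 1.63043 = 6.36957 μs.
R ≥ L / t_tx = 8000 bits / 6.36957e-06 s = 1.26 Gbps.

1.26 Gbps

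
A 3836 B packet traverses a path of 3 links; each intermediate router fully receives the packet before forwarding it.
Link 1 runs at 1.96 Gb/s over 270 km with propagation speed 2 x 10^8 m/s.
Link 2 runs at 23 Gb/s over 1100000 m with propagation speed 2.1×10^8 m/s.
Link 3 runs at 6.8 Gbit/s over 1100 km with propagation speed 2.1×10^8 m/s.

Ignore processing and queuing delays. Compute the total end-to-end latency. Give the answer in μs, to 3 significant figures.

L = 3836 × 8 = 30688 bits.
Transmission delays (L/R per hop): 15.6571, 1.33426, 4.51294 μs; sum = 21.5043 μs.
Propagation delays (d/s per hop): 1350, 5238.1, 5238.1 μs; sum = 11826.2 μs.
End-to-end = 11800 μs.

11800 μs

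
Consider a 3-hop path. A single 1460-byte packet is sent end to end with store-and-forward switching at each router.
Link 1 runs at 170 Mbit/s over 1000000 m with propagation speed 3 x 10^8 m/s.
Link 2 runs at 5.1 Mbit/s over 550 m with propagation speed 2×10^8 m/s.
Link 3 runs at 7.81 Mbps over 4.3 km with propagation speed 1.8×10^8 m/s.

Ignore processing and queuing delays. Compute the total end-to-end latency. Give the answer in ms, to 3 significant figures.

L = 1460 × 8 = 11680 bits.
Transmission delays (L/R per hop): 0.0687059, 2.2902, 1.49552 ms; sum = 3.85442 ms.
Propagation delays (d/s per hop): 3.33333, 0.00275, 0.0238889 ms; sum = 3.35997 ms.
End-to-end = 7.21 ms.

7.21 ms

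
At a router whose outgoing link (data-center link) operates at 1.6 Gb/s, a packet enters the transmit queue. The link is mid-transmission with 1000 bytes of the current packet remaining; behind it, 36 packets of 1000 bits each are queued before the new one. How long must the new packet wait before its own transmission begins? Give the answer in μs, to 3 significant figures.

27.5 μs

Each queued packet: L/R = 1000/1600000000 = 0.625 μs.
36 queued → 22.5 μs.
Plus remaining 8000 bits of current packet: 5 μs.
Queuing delay = 27.5 μs.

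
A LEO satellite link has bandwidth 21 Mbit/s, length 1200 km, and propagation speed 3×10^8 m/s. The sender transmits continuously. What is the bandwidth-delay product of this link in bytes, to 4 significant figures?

Propagation delay = 1200000 / 300000000 = 0.004 s.
BDP = R × t_prop = 21000000 × 0.004 = 84000 bits.
In bytes: 84000/8 = 10500 bytes.

10500 bytes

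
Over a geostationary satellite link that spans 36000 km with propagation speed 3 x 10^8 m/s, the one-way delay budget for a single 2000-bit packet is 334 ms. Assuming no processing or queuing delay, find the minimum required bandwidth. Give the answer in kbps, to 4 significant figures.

9.346 kbps

Propagation delay = 36000000 / 300000000 = 120 ms.
Transmission budget = 334 − 120 = 214 ms.
R ≥ L / t_tx = 2000 bits / 0.214 s = 9.346 kbps.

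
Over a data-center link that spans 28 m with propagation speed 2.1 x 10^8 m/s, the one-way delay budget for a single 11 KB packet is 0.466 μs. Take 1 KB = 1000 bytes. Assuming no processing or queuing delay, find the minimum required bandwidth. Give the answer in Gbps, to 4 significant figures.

L = 88000 bits.
Propagation delay = 28 / 210000000 = 0.133333 μs.
Transmission budget = 0.466 − 0.133333 = 0.332667 μs.
R ≥ L / t_tx = 88000 bits / 3.32667e-07 s = 264.5 Gbps.

264.5 Gbps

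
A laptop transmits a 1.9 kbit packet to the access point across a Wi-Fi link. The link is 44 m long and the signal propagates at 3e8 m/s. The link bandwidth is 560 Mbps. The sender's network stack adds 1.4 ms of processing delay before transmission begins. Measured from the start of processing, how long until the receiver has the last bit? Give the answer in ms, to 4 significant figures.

L = 1900 bits.
Transmission delay = L/R = 1900 / 560000000 = 0.00339286 ms.
Propagation delay = d/s = 44 m / 300000000 m/s = 0.000146667 ms.
Plus processing delay 1.4 ms = 1.4 ms.
Total = 1.404 ms.

1.404 ms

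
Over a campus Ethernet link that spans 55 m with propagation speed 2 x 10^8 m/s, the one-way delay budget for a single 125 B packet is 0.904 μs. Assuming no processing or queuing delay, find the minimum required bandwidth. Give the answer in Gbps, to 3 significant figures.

L = 1000 bits.
Propagation delay = 55 / 200000000 = 0.275 μs.
Transmission budget = 0.904 − 0.275 = 0.629 μs.
R ≥ L / t_tx = 1000 bits / 6.29e-07 s = 1.59 Gbps.

1.59 Gbps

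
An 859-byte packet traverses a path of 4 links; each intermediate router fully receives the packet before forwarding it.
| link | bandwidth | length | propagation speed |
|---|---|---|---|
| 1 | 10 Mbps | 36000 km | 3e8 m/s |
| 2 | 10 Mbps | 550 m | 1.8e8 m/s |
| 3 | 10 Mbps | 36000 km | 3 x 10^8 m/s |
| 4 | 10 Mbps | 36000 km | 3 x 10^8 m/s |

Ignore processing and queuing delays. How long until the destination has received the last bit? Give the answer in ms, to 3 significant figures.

L = 859 × 8 = 6872 bits.
Transmission delay per hop = L/R = 6872/10000000 = 0.6872 ms; 4 hops → 2.7488 ms.
Propagation delays (d/s per hop): 120, 0.00305556, 120, 120 ms; sum = 360.003 ms.
End-to-end = 363 ms.

363 ms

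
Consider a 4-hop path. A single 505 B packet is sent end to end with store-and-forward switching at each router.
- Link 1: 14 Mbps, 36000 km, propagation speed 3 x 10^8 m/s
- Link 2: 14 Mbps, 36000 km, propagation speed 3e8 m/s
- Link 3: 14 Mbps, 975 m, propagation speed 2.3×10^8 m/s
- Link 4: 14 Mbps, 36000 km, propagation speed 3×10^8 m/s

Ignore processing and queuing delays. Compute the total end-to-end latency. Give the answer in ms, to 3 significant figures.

361 ms

L = 505 × 8 = 4040 bits.
Transmission delay per hop = L/R = 4040/14000000 = 0.288571 ms; 4 hops → 1.15429 ms.
Propagation delays (d/s per hop): 120, 120, 0.00423913, 120 ms; sum = 360.004 ms.
End-to-end = 361 ms.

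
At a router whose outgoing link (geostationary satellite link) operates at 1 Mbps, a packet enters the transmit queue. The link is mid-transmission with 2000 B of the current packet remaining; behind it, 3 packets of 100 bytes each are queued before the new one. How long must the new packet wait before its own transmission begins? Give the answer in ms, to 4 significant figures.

18.40 ms

Each queued packet: L/R = 800/1000000 = 0.8 ms.
3 queued → 2.4 ms.
Plus remaining 16000 bits of current packet: 16 ms.
Queuing delay = 18.40 ms.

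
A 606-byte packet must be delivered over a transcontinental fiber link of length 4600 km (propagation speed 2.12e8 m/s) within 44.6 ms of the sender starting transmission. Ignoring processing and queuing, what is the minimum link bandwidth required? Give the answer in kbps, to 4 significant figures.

211.7 kbps

L = 4848 bits.
Propagation delay = 4600000 / 212000000 = 21.6981 ms.
Transmission budget = 44.6 − 21.6981 = 22.9019 ms.
R ≥ L / t_tx = 4848 bits / 0.0229019 s = 211.7 kbps.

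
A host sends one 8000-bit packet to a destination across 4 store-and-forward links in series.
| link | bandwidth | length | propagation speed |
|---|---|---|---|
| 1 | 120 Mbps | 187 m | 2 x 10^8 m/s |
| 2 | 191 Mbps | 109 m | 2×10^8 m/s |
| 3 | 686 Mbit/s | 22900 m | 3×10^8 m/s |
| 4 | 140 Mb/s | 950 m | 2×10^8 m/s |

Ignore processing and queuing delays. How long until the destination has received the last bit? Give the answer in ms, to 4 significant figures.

0.2599 ms

Transmission delays (L/R per hop): 0.0666667, 0.0418848, 0.0116618, 0.0571429 ms; sum = 0.177356 ms.
Propagation delays (d/s per hop): 0.000935, 0.000545, 0.0763333, 0.00475 ms; sum = 0.0825633 ms.
End-to-end = 0.2599 ms.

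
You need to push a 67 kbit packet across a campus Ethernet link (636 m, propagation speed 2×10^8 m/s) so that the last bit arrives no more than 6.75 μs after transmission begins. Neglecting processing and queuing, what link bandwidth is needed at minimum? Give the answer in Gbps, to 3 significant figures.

Propagation delay = 636 / 200000000 = 3.18 μs.
Transmission budget = 6.75 − 3.18 = 3.57 μs.
R ≥ L / t_tx = 67000 bits / 3.57e-06 s = 18.8 Gbps.

18.8 Gbps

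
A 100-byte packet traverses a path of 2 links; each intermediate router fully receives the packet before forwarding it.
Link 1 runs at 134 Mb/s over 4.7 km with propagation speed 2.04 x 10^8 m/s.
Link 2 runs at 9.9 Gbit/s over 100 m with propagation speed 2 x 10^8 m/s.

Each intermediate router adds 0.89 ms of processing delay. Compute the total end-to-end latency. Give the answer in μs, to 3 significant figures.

920 μs

L = 100 × 8 = 800 bits.
Transmission delays (L/R per hop): 5.97015, 0.0808081 μs; sum = 6.05096 μs.
Propagation delays (d/s per hop): 23.0392, 0.5 μs; sum = 23.5392 μs.
Processing at 1 router(s): 1 × 0.89 ms = 890 μs.
End-to-end = 920 μs.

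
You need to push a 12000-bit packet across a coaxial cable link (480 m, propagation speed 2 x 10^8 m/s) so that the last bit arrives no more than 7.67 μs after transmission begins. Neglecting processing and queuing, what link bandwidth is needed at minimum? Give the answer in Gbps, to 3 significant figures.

2.28 Gbps

Propagation delay = 480 / 200000000 = 2.4 μs.
Transmission budget = 7.67 − 2.4 = 5.27 μs.
R ≥ L / t_tx = 12000 bits / 5.27e-06 s = 2.28 Gbps.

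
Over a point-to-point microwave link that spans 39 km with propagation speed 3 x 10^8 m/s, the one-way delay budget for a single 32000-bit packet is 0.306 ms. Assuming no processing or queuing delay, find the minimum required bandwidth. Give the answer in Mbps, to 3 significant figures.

Propagation delay = 39000 / 300000000 = 0.13 ms.
Transmission budget = 0.306 − 0.13 = 0.176 ms.
R ≥ L / t_tx = 32000 bits / 0.000176 s = 182 Mbps.

182 Mbps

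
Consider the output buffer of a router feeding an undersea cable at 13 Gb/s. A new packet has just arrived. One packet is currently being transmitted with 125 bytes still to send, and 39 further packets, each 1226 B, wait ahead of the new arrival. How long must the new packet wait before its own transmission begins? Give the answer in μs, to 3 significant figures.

Each queued packet: L/R = 9808/13000000000 = 0.754462 μs.
39 queued → 29.424 μs.
Plus remaining 1000 bits of current packet: 0.0769231 μs.
Queuing delay = 29.5 μs.

29.5 μs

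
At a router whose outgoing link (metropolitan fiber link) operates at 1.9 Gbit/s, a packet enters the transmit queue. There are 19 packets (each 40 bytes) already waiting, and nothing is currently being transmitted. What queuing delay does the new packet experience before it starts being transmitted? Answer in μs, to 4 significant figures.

3.200 μs

Each queued packet: L/R = 320/1900000000 = 0.168421 μs.
19 queued → 3.2 μs.
Queuing delay = 3.200 μs.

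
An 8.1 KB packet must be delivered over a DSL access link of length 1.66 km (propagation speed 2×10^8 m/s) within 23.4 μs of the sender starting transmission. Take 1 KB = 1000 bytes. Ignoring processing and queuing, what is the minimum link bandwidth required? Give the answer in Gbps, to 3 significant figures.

L = 64800 bits.
Propagation delay = 1660 / 200000000 = 8.3 μs.
Transmission budget = 23.4 − 8.3 = 15.1 μs.
R ≥ L / t_tx = 64800 bits / 1.51e-05 s = 4.29 Gbps.

4.29 Gbps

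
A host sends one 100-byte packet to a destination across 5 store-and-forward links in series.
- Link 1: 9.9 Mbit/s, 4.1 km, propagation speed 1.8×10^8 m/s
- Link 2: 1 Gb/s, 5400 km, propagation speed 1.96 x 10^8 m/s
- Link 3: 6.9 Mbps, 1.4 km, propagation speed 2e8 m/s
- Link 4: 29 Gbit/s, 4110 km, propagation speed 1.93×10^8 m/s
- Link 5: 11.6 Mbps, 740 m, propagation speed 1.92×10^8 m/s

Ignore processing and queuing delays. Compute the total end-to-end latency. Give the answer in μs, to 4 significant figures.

49150 μs

L = 100 × 8 = 800 bits.
Transmission delays (L/R per hop): 80.8081, 0.8, 115.942, 0.0275862, 68.9655 μs; sum = 266.543 μs.
Propagation delays (d/s per hop): 22.7778, 27551, 7, 21295.3, 3.85417 μs; sum = 48880 μs.
End-to-end = 49150 μs.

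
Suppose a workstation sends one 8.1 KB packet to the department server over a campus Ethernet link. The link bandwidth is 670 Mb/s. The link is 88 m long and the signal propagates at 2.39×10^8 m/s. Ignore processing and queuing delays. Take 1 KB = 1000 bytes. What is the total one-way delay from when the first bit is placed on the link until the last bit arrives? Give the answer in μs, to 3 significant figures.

97.1 μs

L = 64800 bits.
Transmission delay = L/R = 64800 / 670000000 = 96.7164 μs.
Propagation delay = d/s = 88 m / 239000000 m/s = 0.368201 μs.
Total = 97.1 μs.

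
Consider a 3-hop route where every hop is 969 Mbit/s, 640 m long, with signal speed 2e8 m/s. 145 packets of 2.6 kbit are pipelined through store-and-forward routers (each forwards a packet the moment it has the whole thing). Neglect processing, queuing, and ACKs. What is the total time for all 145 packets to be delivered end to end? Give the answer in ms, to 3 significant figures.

0.404 ms

Per-hop transmission t_tx = L/R = 2600/969000000 = 0.00268318 ms.
Per-hop propagation t_prop = 640/200000000 = 0.0032 ms.
Pipeline fill: first packet needs 3·t_tx to clear all hops; remaining 144 packets each add one t_tx.
Total = (3+145-1)·t_tx + 3·t_prop = 147·0.00268318 + 3·0.0032 = 0.404 ms.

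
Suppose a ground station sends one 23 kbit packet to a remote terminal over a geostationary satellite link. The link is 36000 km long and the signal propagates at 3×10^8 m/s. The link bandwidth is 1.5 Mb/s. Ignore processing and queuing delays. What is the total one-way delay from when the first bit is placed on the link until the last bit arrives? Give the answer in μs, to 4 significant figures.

L = 23000 bits.
Transmission delay = L/R = 23000 / 1500000 = 15333.3 μs.
Propagation delay = d/s = 36000000 m / 300000000 m/s = 120000 μs.
Total = 135300 μs.

135300 μs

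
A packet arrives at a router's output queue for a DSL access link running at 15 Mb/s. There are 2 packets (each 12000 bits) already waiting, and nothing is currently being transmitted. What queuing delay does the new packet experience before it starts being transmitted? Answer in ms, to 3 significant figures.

Each queued packet: L/R = 12000/15000000 = 0.8 ms.
2 queued → 1.6 ms.
Queuing delay = 1.60 ms.

1.60 ms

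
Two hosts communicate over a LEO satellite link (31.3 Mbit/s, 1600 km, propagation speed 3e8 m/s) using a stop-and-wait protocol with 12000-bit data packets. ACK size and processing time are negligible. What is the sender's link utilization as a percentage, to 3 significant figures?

3.47 %

t_tx = L/R = 12000/31300000 = 0.000383387 s.
t_prop = 1600000/300000000 = 0.00533333 s; RTT = 0.0106667 s.
Cycle = t_tx + RTT = 0.0110501 s.
Utilization = t_tx / cycle = 0.000383387/0.0110501 = 3.47 %.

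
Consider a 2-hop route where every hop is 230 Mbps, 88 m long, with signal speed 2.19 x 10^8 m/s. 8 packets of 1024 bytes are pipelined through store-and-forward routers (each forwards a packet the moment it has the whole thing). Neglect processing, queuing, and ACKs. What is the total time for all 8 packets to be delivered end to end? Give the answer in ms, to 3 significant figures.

Per-hop transmission t_tx = L/R = 8192/230000000 = 0.0356174 ms.
Per-hop propagation t_prop = 88/219000000 = 0.000401826 ms.
Pipeline fill: first packet needs 2·t_tx to clear all hops; remaining 7 packets each add one t_tx.
Total = (2+8-1)·t_tx + 2·t_prop = 9·0.0356174 + 2·0.000401826 = 0.321 ms.

0.321 ms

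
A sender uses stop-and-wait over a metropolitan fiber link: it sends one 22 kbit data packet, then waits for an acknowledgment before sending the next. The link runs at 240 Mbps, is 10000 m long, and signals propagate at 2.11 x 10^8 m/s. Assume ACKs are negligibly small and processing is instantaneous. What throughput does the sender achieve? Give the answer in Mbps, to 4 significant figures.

t_tx = L/R = 22000/240000000 = 9.16667e-05 s.
t_prop = 10000/211000000 = 4.73934e-05 s; RTT = 9.47867e-05 s.
Cycle = t_tx + RTT = 0.000186453 s.
Throughput = L / cycle = 22000 / 0.000186453 = 118.0 Mbps.

118.0 Mbps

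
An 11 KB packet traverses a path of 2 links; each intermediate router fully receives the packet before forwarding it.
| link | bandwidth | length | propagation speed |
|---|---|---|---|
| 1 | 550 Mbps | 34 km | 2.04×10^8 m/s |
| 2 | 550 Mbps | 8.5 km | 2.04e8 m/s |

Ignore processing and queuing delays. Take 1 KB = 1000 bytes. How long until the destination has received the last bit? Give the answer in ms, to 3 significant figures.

L = 88000 bits.
Transmission delay per hop = L/R = 88000/550000000 = 0.16 ms; 2 hops → 0.32 ms.
Propagation delays (d/s per hop): 0.166667, 0.0416667 ms; sum = 0.208333 ms.
End-to-end = 0.528 ms.

0.528 ms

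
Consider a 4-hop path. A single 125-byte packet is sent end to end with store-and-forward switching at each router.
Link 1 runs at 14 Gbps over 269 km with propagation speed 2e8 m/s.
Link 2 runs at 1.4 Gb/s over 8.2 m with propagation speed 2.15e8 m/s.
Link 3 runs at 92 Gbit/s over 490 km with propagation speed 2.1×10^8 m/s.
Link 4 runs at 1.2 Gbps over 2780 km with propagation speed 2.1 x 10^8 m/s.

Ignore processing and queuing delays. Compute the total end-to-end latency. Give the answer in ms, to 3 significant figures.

L = 125 × 8 = 1000 bits.
Transmission delays (L/R per hop): 7.14286e-05, 0.000714286, 1.08696e-05, 0.000833333 ms; sum = 0.00162992 ms.
Propagation delays (d/s per hop): 1.345, 3.81395e-05, 2.33333, 13.2381 ms; sum = 16.9165 ms.
End-to-end = 16.9 ms.

16.9 ms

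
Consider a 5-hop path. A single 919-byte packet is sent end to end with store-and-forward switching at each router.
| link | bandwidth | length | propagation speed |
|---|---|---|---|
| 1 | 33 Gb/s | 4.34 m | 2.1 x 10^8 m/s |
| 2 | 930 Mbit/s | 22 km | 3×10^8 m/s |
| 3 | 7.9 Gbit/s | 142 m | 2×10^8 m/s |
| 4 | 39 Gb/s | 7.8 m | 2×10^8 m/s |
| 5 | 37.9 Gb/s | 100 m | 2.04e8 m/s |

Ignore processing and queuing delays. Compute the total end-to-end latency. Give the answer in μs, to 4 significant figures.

84.03 μs

L = 919 × 8 = 7352 bits.
Transmission delays (L/R per hop): 0.222788, 7.90538, 0.930633, 0.188513, 0.193984 μs; sum = 9.44129 μs.
Propagation delays (d/s per hop): 0.0206667, 73.3333, 0.71, 0.039, 0.490196 μs; sum = 74.5932 μs.
End-to-end = 84.03 μs.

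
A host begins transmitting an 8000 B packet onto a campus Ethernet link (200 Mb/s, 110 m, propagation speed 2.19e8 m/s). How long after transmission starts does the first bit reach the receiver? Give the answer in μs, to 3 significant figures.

First bit experiences only propagation delay: d/s = 110/219000000 = 0.502 μs.

0.502 μs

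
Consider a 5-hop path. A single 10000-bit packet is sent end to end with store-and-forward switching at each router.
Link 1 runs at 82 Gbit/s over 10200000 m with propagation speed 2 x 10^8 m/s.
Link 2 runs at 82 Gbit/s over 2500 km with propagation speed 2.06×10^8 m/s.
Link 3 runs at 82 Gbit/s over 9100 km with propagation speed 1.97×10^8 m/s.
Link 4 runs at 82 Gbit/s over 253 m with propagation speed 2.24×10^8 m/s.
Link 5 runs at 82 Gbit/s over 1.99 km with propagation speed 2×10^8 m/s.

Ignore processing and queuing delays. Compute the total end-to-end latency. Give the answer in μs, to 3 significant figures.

109000 μs

Transmission delay per hop = L/R = 10000/82000000000 = 0.121951 μs; 5 hops → 0.609756 μs.
Propagation delays (d/s per hop): 51000, 12135.9, 46192.9, 1.12946, 9.95 μs; sum = 109340 μs.
End-to-end = 109000 μs.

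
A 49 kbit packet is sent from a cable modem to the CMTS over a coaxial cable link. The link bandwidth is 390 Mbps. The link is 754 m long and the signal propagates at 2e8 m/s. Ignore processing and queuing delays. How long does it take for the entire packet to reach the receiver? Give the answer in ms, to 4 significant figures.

0.1294 ms

L = 49000 bits.
Transmission delay = L/R = 49000 / 390000000 = 0.125641 ms.
Propagation delay = d/s = 754 m / 200000000 m/s = 0.00377 ms.
Total = 0.1294 ms.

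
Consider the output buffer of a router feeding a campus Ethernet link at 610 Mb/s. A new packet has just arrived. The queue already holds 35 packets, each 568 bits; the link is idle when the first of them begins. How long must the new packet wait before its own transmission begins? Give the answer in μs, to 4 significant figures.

32.59 μs

Each queued packet: L/R = 568/610000000 = 0.931148 μs.
35 queued → 32.5902 μs.
Queuing delay = 32.59 μs.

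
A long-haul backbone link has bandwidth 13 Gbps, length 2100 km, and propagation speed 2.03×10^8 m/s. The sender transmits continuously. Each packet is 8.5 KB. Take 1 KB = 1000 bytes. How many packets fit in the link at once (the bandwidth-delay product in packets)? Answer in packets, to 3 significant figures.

Propagation delay = 2100000 / 2.03e+08 = 0.0103448 s.
BDP = R × t_prop = 13000000000 × 0.0103448 = 134483000 bits.
In packets of 68000 bits: 1980 packets.

1980 packets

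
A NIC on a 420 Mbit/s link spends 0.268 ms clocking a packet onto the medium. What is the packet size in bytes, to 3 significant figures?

14100 bytes

L = R × t_tx = 420000000 b/s × 0.000268 s = 112560 bits.
In bytes: 112560 / 8 = 14100 bytes.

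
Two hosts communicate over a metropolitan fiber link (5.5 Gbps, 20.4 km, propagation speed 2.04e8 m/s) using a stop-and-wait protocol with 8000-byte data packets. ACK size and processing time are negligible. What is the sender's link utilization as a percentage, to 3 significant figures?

t_tx = L/R = 64000/5500000000 = 1.16364e-05 s.
t_prop = 20400/204000000 = 0.0001 s; RTT = 0.0002 s.
Cycle = t_tx + RTT = 0.000211636 s.
Utilization = t_tx / cycle = 1.16364e-05/0.000211636 = 5.50 %.

5.50 %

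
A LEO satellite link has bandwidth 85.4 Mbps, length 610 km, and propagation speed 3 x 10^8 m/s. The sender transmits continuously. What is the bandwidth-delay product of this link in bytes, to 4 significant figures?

21710 bytes

Propagation delay = 610000 / 300000000 = 0.00203333 s.
BDP = R × t_prop = 85400000 × 0.00203333 = 173647 bits.
In bytes: 173647/8 = 21710 bytes.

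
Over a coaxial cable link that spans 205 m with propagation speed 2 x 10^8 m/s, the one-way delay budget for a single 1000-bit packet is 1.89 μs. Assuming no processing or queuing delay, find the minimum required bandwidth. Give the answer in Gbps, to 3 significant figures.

1.16 Gbps

Propagation delay = 205 / 200000000 = 1.025 μs.
Transmission budget = 1.89 − 1.025 = 0.865 μs.
R ≥ L / t_tx = 1000 bits / 8.65e-07 s = 1.16 Gbps.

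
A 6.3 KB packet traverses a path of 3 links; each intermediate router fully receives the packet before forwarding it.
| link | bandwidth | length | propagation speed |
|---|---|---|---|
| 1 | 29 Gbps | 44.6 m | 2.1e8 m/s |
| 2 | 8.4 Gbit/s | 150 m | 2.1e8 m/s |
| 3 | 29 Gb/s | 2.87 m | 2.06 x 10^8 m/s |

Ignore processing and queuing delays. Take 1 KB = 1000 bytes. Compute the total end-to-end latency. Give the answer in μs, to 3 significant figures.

L = 50400 bits.
Transmission delays (L/R per hop): 1.73793, 6, 1.73793 μs; sum = 9.47586 μs.
Propagation delays (d/s per hop): 0.212381, 0.714286, 0.013932 μs; sum = 0.940599 μs.
End-to-end = 10.4 μs.

10.4 μs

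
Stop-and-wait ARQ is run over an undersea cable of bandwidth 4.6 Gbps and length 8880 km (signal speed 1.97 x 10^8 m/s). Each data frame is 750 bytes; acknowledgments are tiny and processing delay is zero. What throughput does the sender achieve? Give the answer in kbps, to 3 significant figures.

t_tx = L/R = 6000/4600000000 = 1.30435e-06 s.
t_prop = 8880000/197000000 = 0.0450761 s; RTT = 0.0901523 s.
Cycle = t_tx + RTT = 0.0901536 s.
Throughput = L / cycle = 6000 / 0.0901536 = 66.6 kbps.

66.6 kbps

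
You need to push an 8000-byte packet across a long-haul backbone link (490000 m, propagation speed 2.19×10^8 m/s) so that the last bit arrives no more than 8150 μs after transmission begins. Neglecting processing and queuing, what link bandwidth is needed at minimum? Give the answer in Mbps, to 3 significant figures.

10.8 Mbps

L = 64000 bits.
Propagation delay = 490000 / 219000000 = 2237.44 μs.
Transmission budget = 8150 − 2237.44 = 5912.56 μs.
R ≥ L / t_tx = 64000 bits / 0.00591256 s = 10.8 Mbps.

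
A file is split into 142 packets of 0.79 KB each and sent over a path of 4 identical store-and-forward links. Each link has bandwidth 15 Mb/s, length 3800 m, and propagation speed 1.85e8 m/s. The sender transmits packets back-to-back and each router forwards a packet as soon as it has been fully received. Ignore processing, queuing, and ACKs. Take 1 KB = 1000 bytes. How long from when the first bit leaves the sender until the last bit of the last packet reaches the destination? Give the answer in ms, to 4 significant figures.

Per-hop transmission t_tx = L/R = 6320/15000000 = 0.421333 ms.
Per-hop propagation t_prop = 3800/185000000 = 0.0205405 ms.
Pipeline fill: first packet needs 4·t_tx to clear all hops; remaining 141 packets each add one t_tx.
Total = (4+142-1)·t_tx + 4·t_prop = 145·0.421333 + 4·0.0205405 = 61.18 ms.

61.18 ms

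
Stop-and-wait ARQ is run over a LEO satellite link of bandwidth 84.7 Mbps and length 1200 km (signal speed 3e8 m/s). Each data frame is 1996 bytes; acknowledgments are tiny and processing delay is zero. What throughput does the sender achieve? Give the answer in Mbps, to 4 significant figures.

1.950 Mbps

t_tx = L/R = 15968/84700000 = 0.000188524 s.
t_prop = 1200000/300000000 = 0.004 s; RTT = 0.008 s.
Cycle = t_tx + RTT = 0.00818852 s.
Throughput = L / cycle = 15968 / 0.00818852 = 1.950 Mbps.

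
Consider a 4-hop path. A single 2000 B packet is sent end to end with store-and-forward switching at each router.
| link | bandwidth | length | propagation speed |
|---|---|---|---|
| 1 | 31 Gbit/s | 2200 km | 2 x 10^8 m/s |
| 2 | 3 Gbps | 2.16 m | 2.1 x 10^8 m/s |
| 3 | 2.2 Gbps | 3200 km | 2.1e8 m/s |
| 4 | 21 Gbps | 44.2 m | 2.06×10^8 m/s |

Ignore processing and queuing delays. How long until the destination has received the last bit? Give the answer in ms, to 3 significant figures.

26.3 ms

L = 2000 × 8 = 16000 bits.
Transmission delays (L/R per hop): 0.000516129, 0.00533333, 0.00727273, 0.000761905 ms; sum = 0.0138841 ms.
Propagation delays (d/s per hop): 11, 1.02857e-05, 15.2381, 0.000214563 ms; sum = 26.2383 ms.
End-to-end = 26.3 ms.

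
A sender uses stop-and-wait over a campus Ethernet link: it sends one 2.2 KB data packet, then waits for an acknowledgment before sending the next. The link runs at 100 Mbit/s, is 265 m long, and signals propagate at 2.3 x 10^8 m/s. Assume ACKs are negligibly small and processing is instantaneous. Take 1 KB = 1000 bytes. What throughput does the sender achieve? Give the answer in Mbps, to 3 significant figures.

t_tx = L/R = 17600/100000000 = 0.000176 s.
t_prop = 265/2.3e+08 = 1.15217e-06 s; RTT = 2.30435e-06 s.
Cycle = t_tx + RTT = 0.000178304 s.
Throughput = L / cycle = 17600 / 0.000178304 = 98.7 Mbps.

98.7 Mbps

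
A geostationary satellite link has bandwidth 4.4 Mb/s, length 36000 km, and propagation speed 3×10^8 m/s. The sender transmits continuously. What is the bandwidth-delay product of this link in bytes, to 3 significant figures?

66000 bytes

Propagation delay = 36000000 / 300000000 = 0.12 s.
BDP = R × t_prop = 4400000 × 0.12 = 528000 bits.
In bytes: 528000/8 = 66000 bytes.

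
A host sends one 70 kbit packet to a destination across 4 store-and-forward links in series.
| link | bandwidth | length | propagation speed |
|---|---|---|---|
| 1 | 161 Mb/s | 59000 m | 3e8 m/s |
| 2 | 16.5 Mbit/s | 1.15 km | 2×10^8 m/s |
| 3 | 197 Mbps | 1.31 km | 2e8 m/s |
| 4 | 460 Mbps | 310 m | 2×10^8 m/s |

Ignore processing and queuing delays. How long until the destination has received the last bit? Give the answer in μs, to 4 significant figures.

L = 70000 bits.
Transmission delays (L/R per hop): 434.783, 4242.42, 355.33, 152.174 μs; sum = 5184.71 μs.
Propagation delays (d/s per hop): 196.667, 5.75, 6.55, 1.55 μs; sum = 210.517 μs.
End-to-end = 5395 μs.

5395 μs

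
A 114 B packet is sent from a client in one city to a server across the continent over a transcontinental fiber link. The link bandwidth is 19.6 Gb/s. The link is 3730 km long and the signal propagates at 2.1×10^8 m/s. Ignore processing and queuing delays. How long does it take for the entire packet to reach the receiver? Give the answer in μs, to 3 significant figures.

L = 114 × 8 = 912 bits.
Transmission delay = L/R = 912 / 19600000000 = 0.0465306 μs.
Propagation delay = d/s = 3730000 m / 210000000 m/s = 17761.9 μs.
Total = 17800 μs.

17800 μs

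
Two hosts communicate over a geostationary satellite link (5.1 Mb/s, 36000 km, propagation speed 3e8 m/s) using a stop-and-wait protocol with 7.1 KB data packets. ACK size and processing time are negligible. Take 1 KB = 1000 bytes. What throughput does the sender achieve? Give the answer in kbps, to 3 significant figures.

t_tx = L/R = 56800/5100000 = 0.0111373 s.
t_prop = 36000000/300000000 = 0.12 s; RTT = 0.24 s.
Cycle = t_tx + RTT = 0.251137 s.
Throughput = L / cycle = 56800 / 0.251137 = 226 kbps.

226 kbps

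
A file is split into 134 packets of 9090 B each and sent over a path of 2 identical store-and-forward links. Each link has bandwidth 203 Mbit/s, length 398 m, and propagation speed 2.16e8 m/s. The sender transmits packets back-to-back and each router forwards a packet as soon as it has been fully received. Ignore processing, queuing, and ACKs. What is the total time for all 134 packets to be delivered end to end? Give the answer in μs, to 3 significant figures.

Per-hop transmission t_tx = L/R = 72720/203000000 = 358.227 μs.
Per-hop propagation t_prop = 398/216000000 = 1.84259 μs.
Pipeline fill: first packet needs 2·t_tx to clear all hops; remaining 133 packets each add one t_tx.
Total = (2+134-1)·t_tx + 2·t_prop = 135·358.227 + 2·1.84259 = 48400 μs.

48400 μs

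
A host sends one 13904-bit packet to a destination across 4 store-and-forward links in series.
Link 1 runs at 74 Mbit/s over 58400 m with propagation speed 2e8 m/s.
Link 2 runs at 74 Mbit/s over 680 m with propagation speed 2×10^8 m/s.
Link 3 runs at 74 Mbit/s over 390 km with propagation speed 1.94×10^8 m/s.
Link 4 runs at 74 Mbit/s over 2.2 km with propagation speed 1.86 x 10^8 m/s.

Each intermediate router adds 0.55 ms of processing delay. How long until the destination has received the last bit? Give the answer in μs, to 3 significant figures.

Transmission delay per hop = L/R = 13904/74000000 = 187.892 μs; 4 hops → 751.568 μs.
Propagation delays (d/s per hop): 292, 3.4, 2010.31, 11.828 μs; sum = 2317.54 μs.
Processing at 3 router(s): 3 × 0.55 ms = 1650 μs.
End-to-end = 4720 μs.

4720 μs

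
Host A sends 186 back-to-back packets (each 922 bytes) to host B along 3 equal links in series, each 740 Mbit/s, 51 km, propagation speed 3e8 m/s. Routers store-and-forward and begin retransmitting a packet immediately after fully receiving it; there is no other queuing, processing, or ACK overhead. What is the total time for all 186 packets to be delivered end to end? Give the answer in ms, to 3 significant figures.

2.38 ms

Per-hop transmission t_tx = L/R = 7376/740000000 = 0.00996757 ms.
Per-hop propagation t_prop = 51000/300000000 = 0.17 ms.
Pipeline fill: first packet needs 3·t_tx to clear all hops; remaining 185 packets each add one t_tx.
Total = (3+186-1)·t_tx + 3·t_prop = 188·0.00996757 + 3·0.17 = 2.38 ms.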